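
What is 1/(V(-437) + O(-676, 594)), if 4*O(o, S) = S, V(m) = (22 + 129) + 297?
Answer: 2/1193 ≈ 0.0016764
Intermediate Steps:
V(m) = 448 (V(m) = 151 + 297 = 448)
O(o, S) = S/4
1/(V(-437) + O(-676, 594)) = 1/(448 + (1/4)*594) = 1/(448 + 297/2) = 1/(1193/2) = 2/1193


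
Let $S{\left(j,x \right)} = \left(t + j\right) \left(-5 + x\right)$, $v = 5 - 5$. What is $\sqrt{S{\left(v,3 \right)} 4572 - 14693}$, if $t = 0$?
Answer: $i \sqrt{14693} \approx 121.21 i$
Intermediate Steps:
$v = 0$ ($v = 5 - 5 = 0$)
$S{\left(j,x \right)} = j \left(-5 + x\right)$ ($S{\left(j,x \right)} = \left(0 + j\right) \left(-5 + x\right) = j \left(-5 + x\right)$)
$\sqrt{S{\left(v,3 \right)} 4572 - 14693} = \sqrt{0 \left(-5 + 3\right) 4572 - 14693} = \sqrt{0 \left(-2\right) 4572 - 14693} = \sqrt{0 \cdot 4572 - 14693} = \sqrt{0 - 14693} = \sqrt{-14693} = i \sqrt{14693}$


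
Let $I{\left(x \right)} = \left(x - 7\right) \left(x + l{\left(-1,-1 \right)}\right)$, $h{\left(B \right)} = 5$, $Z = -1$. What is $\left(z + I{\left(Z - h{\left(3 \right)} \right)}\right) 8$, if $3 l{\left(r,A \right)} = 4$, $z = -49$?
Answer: $\frac{280}{3} \approx 93.333$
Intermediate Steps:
$l{\left(r,A \right)} = \frac{4}{3}$ ($l{\left(r,A \right)} = \frac{1}{3} \cdot 4 = \frac{4}{3}$)
$I{\left(x \right)} = \left(-7 + x\right) \left(\frac{4}{3} + x\right)$ ($I{\left(x \right)} = \left(x - 7\right) \left(x + \frac{4}{3}\right) = \left(-7 + x\right) \left(\frac{4}{3} + x\right)$)
$\left(z + I{\left(Z - h{\left(3 \right)} \right)}\right) 8 = \left(-49 - \left(\frac{28}{3} - \left(-1 - 5\right)^{2} + \frac{17 \left(-1 - 5\right)}{3}\right)\right) 8 = \left(-49 - \left(- \frac{74}{3} - 36\right)\right) 8 = \left(-49 + \left(- \frac{28}{3} + 36 + 34\right)\right) 8 = \left(-49 + \frac{182}{3}\right) 8 = \frac{35}{3} \cdot 8 = \frac{280}{3}$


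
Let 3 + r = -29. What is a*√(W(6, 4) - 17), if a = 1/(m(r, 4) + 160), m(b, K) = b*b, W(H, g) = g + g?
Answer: 3*I/1184 ≈ 0.0025338*I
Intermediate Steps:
r = -32 (r = -3 - 29 = -32)
W(H, g) = 2*g
m(b, K) = b²
a = 1/1184 (a = 1/((-32)² + 160) = 1/(1024 + 160) = 1/1184 ≈ 0.00084459)
a*√(W(6, 4) - 17) = √(2*4 - 17)/1184 = √(8 - 17)/1184 = √(-9)/1184 = (3*I)/1184 = 3*I/1184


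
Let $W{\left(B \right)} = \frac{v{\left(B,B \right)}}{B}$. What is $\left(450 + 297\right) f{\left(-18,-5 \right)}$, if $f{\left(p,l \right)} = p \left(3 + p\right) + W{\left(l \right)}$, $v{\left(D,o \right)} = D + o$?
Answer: $203184$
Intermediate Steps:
$W{\left(B \right)} = 2$ ($W{\left(B \right)} = \frac{B + B}{B} = \frac{2 B}{B} = 2$)
$f{\left(p,l \right)} = 2 + p \left(3 + p\right)$ ($f{\left(p,l \right)} = p \left(3 + p\right) + 2 = 2 + p \left(3 + p\right)$)
$\left(450 + 297\right) f{\left(-18,-5 \right)} = \left(450 + 297\right) \left(2 + \left(-18\right)^{2} + 3 \left(-18\right)\right) = 747 \left(2 + 324 - 54\right) = 747 \cdot 272 = 203184$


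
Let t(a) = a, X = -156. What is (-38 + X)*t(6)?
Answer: -1164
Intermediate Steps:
(-38 + X)*t(6) = (-38 - 156)*6 = -194*6 = -1164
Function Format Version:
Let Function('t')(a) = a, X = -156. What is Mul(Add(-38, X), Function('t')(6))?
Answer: -1164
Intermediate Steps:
Mul(Add(-38, X), Function('t')(6)) = Mul(Add(-38, -156), 6) = Mul(-194, 6) = -1164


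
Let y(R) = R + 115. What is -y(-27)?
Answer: -88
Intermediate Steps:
y(R) = 115 + R
-y(-27) = -(115 - 27) = -1*88 = -88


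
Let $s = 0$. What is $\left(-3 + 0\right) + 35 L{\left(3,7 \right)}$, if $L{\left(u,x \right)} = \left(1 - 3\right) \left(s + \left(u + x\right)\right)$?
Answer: $-703$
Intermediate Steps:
$L{\left(u,x \right)} = - 2 u - 2 x$ ($L{\left(u,x \right)} = \left(1 - 3\right) \left(0 + \left(u + x\right)\right) = - 2 \left(u + x\right) = - 2 u - 2 x$)
$\left(-3 + 0\right) + 35 L{\left(3,7 \right)} = \left(-3 + 0\right) + 35 \left(\left(-2\right) 3 - 14\right) = -3 + 35 \left(-6 - 14\right) = -3 + 35 \left(-20\right) = -3 - 700 = -703$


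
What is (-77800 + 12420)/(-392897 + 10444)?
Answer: 65380/382453 ≈ 0.17095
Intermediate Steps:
(-77800 + 12420)/(-392897 + 10444) = -65380/(-382453) = -65380*(-1/382453) = 65380/382453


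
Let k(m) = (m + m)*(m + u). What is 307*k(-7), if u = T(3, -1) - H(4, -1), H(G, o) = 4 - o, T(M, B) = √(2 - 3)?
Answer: 51576 - 4298*I ≈ 51576.0 - 4298.0*I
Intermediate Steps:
T(M, B) = I (T(M, B) = √(-1) = I)
u = -5 + I (u = I - (4 - 1*(-1)) = I - (4 + 1) = I - 1*5 = I - 5 = -5 + I ≈ -5.0 + 1.0*I)
k(m) = 2*m*(-5 + I + m) (k(m) = (m + m)*(m + (-5 + I)) = (2*m)*(-5 + I + m) = 2*m*(-5 + I + m))
307*k(-7) = 307*(2*(-7)*(-5 + I - 7)) = 307*(2*(-7)*(-12 + I)) = 307*(168 - 14*I) = 51576 - 4298*I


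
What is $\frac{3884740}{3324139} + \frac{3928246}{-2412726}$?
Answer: $- \frac{1842611264477}{4010118296457} \approx -0.45949$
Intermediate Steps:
$\frac{3884740}{3324139} + \frac{3928246}{-2412726} = 3884740 \cdot \frac{1}{3324139} + 3928246 \left(- \frac{1}{2412726}\right) = \frac{3884740}{3324139} - \frac{1964123}{1206363} = - \frac{1842611264477}{4010118296457}$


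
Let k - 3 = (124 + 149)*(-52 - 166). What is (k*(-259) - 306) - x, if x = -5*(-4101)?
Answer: 15392538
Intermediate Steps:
x = 20505
k = -59511 (k = 3 + (124 + 149)*(-52 - 166) = 3 + 273*(-218) = 3 - 59514 = -59511)
(k*(-259) - 306) - x = (-59511*(-259) - 306) - 1*20505 = (15413349 - 306) - 20505 = 15413043 - 20505 = 15392538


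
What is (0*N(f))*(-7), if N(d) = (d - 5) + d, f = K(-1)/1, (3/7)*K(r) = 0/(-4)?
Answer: 0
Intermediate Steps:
K(r) = 0 (K(r) = 7*(0/(-4))/3 = 7*(0*(-¼))/3 = (7/3)*0 = 0)
f = 0 (f = 0/1 = 0*1 = 0)
N(d) = -5 + 2*d (N(d) = (-5 + d) + d = -5 + 2*d)
(0*N(f))*(-7) = (0*(-5 + 2*0))*(-7) = (0*(-5 + 0))*(-7) = (0*(-5))*(-7) = 0*(-7) = 0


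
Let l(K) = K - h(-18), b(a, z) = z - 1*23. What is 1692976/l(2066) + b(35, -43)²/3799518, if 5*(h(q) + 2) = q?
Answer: 2680209087274/3279617287 ≈ 817.23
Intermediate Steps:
h(q) = -2 + q/5
b(a, z) = -23 + z (b(a, z) = z - 23 = -23 + z)
l(K) = 28/5 + K (l(K) = K - (-2 + (⅕)*(-18)) = K - (-2 - 18/5) = K - 1*(-28/5) = K + 28/5 = 28/5 + K)
1692976/l(2066) + b(35, -43)²/3799518 = 1692976/(28/5 + 2066) + (-23 - 43)²/3799518 = 1692976/(10358/5) + (-66)²*(1/3799518) = 1692976*(5/10358) + 4356*(1/3799518) = 4232440/5179 + 726/633253 = 2680209087274/3279617287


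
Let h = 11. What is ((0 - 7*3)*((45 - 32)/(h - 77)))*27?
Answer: 2457/22 ≈ 111.68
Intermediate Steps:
((0 - 7*3)*((45 - 32)/(h - 77)))*27 = ((0 - 7*3)*((45 - 32)/(11 - 77)))*27 = ((0 - 21)*(13/(-66)))*27 = -273*(-1)/66*27 = -21*(-13/66)*27 = (91/22)*27 = 2457/22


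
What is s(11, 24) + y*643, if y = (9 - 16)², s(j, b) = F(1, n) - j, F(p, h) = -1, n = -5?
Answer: 31495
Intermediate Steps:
s(j, b) = -1 - j
y = 49 (y = (-7)² = 49)
s(11, 24) + y*643 = (-1 - 1*11) + 49*643 = (-1 - 11) + 31507 = -12 + 31507 = 31495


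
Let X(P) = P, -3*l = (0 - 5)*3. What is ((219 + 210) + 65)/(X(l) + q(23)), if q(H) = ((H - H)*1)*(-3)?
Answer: 494/5 ≈ 98.800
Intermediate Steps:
l = 5 (l = -(0 - 5)*3/3 = -(-5)*3/3 = -⅓*(-15) = 5)
q(H) = 0 (q(H) = (0*1)*(-3) = 0*(-3) = 0)
((219 + 210) + 65)/(X(l) + q(23)) = ((219 + 210) + 65)/(5 + 0) = (429 + 65)/5 = 494*(⅕) = 494/5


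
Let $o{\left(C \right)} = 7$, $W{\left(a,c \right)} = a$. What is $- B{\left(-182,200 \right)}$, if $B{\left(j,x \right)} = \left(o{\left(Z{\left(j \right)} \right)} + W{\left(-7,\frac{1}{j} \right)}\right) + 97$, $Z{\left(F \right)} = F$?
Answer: $-97$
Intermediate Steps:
$B{\left(j,x \right)} = 97$ ($B{\left(j,x \right)} = \left(7 - 7\right) + 97 = 0 + 97 = 97$)
$- B{\left(-182,200 \right)} = \left(-1\right) 97 = -97$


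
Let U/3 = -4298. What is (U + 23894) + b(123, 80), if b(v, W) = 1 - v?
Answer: 10878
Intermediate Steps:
U = -12894 (U = 3*(-4298) = -12894)
(U + 23894) + b(123, 80) = (-12894 + 23894) + (1 - 1*123) = 11000 + (1 - 123) = 11000 - 122 = 10878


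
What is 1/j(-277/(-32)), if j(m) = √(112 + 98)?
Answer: √210/210 ≈ 0.069007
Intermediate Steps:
j(m) = √210
1/j(-277/(-32)) = 1/(√210) = √210/210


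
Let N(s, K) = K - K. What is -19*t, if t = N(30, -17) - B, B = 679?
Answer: 12901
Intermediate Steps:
N(s, K) = 0
t = -679 (t = 0 - 1*679 = 0 - 679 = -679)
-19*t = -19*(-679) = -1*(-12901) = 12901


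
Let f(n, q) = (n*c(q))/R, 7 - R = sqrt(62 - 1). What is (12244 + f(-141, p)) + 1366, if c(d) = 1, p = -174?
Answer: 54769/4 + 47*sqrt(61)/4 ≈ 13784.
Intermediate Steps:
R = 7 - sqrt(61) (R = 7 - sqrt(62 - 1) = 7 - sqrt(61) ≈ -0.81025)
f(n, q) = n/(7 - sqrt(61)) (f(n, q) = (n*1)/(7 - sqrt(61)) = n/(7 - sqrt(61)))
(12244 + f(-141, p)) + 1366 = (12244 - 141/(7 - sqrt(61))) + 1366 = 13610 - 141/(7 - sqrt(61))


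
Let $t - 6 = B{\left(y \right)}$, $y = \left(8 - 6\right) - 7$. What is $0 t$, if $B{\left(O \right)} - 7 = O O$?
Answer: $0$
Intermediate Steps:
$y = -5$ ($y = 2 - 7 = -5$)
$B{\left(O \right)} = 7 + O^{2}$ ($B{\left(O \right)} = 7 + O O = 7 + O^{2}$)
$t = 38$ ($t = 6 + \left(7 + \left(-5\right)^{2}\right) = 6 + \left(7 + 25\right) = 6 + 32 = 38$)
$0 t = 0 \cdot 38 = 0$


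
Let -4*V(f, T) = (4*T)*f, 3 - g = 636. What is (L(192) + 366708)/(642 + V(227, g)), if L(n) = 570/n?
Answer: 1676393/659808 ≈ 2.5407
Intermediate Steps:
g = -633 (g = 3 - 1*636 = 3 - 636 = -633)
V(f, T) = -T*f (V(f, T) = -4*T*f/4 = -T*f)
(L(192) + 366708)/(642 + V(227, g)) = (570/192 + 366708)/(642 - 1*(-633)*227) = (570*(1/192) + 366708)/(642 + 143691) = (95/32 + 366708)/144333 = (11734751/32)*(1/144333) = 1676393/659808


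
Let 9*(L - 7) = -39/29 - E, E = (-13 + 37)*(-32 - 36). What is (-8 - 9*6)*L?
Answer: -1015064/87 ≈ -11667.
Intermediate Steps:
E = -1632 (E = 24*(-68) = -1632)
L = 16372/87 (L = 7 + (-39/29 - 1*(-1632))/9 = 7 + (-39*1/29 + 1632)/9 = 7 + (-39/29 + 1632)/9 = 7 + (⅑)*(47289/29) = 7 + 15763/87 = 16372/87 ≈ 188.18)
(-8 - 9*6)*L = (-8 - 9*6)*(16372/87) = (-8 - 54)*(16372/87) = -62*16372/87 = -1015064/87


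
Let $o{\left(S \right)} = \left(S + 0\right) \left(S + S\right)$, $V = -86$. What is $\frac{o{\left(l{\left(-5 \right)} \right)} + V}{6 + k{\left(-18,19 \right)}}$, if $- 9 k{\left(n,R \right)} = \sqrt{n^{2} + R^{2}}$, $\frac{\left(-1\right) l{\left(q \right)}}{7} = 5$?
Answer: $\frac{1148904}{2231} + \frac{21276 \sqrt{685}}{2231} \approx 764.57$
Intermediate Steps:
$l{\left(q \right)} = -35$ ($l{\left(q \right)} = \left(-7\right) 5 = -35$)
$o{\left(S \right)} = 2 S^{2}$ ($o{\left(S \right)} = S 2 S = 2 S^{2}$)
$k{\left(n,R \right)} = - \frac{\sqrt{R^{2} + n^{2}}}{9}$ ($k{\left(n,R \right)} = - \frac{\sqrt{n^{2} + R^{2}}}{9} = - \frac{\sqrt{R^{2} + n^{2}}}{9}$)
$\frac{o{\left(l{\left(-5 \right)} \right)} + V}{6 + k{\left(-18,19 \right)}} = \frac{2 \left(-35\right)^{2} - 86}{6 - \frac{\sqrt{19^{2} + \left(-18\right)^{2}}}{9}} = \frac{2 \cdot 1225 - 86}{6 - \frac{\sqrt{361 + 324}}{9}} = \frac{2450 - 86}{6 - \frac{\sqrt{685}}{9}} = \frac{2364}{6 - \frac{\sqrt{685}}{9}}$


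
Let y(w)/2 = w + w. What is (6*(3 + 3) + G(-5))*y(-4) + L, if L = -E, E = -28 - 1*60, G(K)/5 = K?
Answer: -88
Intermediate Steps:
G(K) = 5*K
E = -88 (E = -28 - 60 = -88)
y(w) = 4*w (y(w) = 2*(w + w) = 2*(2*w) = 4*w)
L = 88 (L = -1*(-88) = 88)
(6*(3 + 3) + G(-5))*y(-4) + L = (6*(3 + 3) + 5*(-5))*(4*(-4)) + 88 = (6*6 - 25)*(-16) + 88 = (36 - 25)*(-16) + 88 = 11*(-16) + 88 = -176 + 88 = -88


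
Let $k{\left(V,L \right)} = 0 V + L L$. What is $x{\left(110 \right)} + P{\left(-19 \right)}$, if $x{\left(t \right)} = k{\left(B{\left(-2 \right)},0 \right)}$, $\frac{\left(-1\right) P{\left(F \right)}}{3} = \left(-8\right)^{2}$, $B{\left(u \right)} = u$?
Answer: $-192$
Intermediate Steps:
$k{\left(V,L \right)} = L^{2}$ ($k{\left(V,L \right)} = 0 + L^{2} = L^{2}$)
$P{\left(F \right)} = -192$ ($P{\left(F \right)} = - 3 \left(-8\right)^{2} = \left(-3\right) 64 = -192$)
$x{\left(t \right)} = 0$ ($x{\left(t \right)} = 0^{2} = 0$)
$x{\left(110 \right)} + P{\left(-19 \right)} = 0 - 192 = -192$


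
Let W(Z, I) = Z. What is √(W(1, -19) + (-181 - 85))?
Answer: I*√265 ≈ 16.279*I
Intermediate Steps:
√(W(1, -19) + (-181 - 85)) = √(1 + (-181 - 85)) = √(1 - 266) = √(-265) = I*√265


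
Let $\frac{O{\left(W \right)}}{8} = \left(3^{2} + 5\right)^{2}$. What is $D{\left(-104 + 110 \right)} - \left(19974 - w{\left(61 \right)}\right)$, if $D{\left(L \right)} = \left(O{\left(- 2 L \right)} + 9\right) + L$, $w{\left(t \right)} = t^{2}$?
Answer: $-14670$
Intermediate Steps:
$O{\left(W \right)} = 1568$ ($O{\left(W \right)} = 8 \left(3^{2} + 5\right)^{2} = 8 \left(9 + 5\right)^{2} = 8 \cdot 14^{2} = 8 \cdot 196 = 1568$)
$D{\left(L \right)} = 1577 + L$ ($D{\left(L \right)} = \left(1568 + 9\right) + L = 1577 + L$)
$D{\left(-104 + 110 \right)} - \left(19974 - w{\left(61 \right)}\right) = \left(1577 + \left(-104 + 110\right)\right) - \left(19974 - 61^{2}\right) = \left(1577 + 6\right) - \left(19974 - 3721\right) = 1583 - \left(19974 - 3721\right) = 1583 - 16253 = -14670$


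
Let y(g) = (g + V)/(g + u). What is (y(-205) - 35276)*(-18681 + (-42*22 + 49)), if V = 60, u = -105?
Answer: 21385297574/31 ≈ 6.8985e+8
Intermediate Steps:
y(g) = (60 + g)/(-105 + g) (y(g) = (g + 60)/(g - 105) = (60 + g)/(-105 + g))
(y(-205) - 35276)*(-18681 + (-42*22 + 49)) = ((60 - 205)/(-105 - 205) - 35276)*(-18681 + (-42*22 + 49)) = (-145/(-310) - 35276)*(-18681 + (-924 + 49)) = (-1/310*(-145) - 35276)*(-18681 - 875) = (29/62 - 35276)*(-19556) = -2187083/62*(-19556) = 21385297574/31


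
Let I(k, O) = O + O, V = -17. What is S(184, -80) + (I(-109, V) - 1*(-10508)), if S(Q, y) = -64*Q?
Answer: -1302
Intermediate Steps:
I(k, O) = 2*O
S(184, -80) + (I(-109, V) - 1*(-10508)) = -64*184 + (2*(-17) - 1*(-10508)) = -11776 + (-34 + 10508) = -11776 + 10474 = -1302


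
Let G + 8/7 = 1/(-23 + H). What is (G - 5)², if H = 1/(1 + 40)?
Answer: 1664068849/43480836 ≈ 38.271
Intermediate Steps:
H = 1/41 ≈ 0.024390
G = -7823/6594 (G = -8/7 + 1/(-23 + 1/41) = -8/7 + 1/(-942/41) = -8/7 - 41/942 = -7823/6594 ≈ -1.1864)
(G - 5)² = (-7823/6594 - 5)² = (-40793/6594)² = 1664068849/43480836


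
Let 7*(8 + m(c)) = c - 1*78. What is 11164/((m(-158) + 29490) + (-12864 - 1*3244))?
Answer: 39074/46691 ≈ 0.83686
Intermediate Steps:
m(c) = -134/7 + c/7 (m(c) = -8 + (c - 1*78)/7 = -8 + (c - 78)/7 = -8 + (-78 + c)/7 = -8 + (-78/7 + c/7) = -134/7 + c/7)
11164/((m(-158) + 29490) + (-12864 - 1*3244)) = 11164/(((-134/7 + (⅐)*(-158)) + 29490) + (-12864 - 1*3244)) = 11164/(((-134/7 - 158/7) + 29490) + (-12864 - 3244)) = 11164/((-292/7 + 29490) - 16108) = 11164/(206138/7 - 16108) = 11164/(93382/7) = 11164*(7/93382) = 39074/46691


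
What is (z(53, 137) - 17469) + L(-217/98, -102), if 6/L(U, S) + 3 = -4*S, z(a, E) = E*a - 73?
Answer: -1387933/135 ≈ -10281.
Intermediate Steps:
z(a, E) = -73 + E*a
L(U, S) = 6/(-3 - 4*S)
(z(53, 137) - 17469) + L(-217/98, -102) = ((-73 + 137*53) - 17469) - 6/(3 + 4*(-102)) = ((-73 + 7261) - 17469) - 6/(3 - 408) = (7188 - 17469) - 6/(-405) = -10281 - 6*(-1/405) = -10281 + 2/135 = -1387933/135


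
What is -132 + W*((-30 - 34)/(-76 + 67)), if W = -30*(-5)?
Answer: 2804/3 ≈ 934.67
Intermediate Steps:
W = 150
-132 + W*((-30 - 34)/(-76 + 67)) = -132 + 150*((-30 - 34)/(-76 + 67)) = -132 + 150*(-64/(-9)) = -132 + 150*(-64*(-⅑)) = -132 + 150*(64/9) = -132 + 3200/3 = 2804/3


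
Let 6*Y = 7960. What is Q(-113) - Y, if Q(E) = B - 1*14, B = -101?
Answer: -4325/3 ≈ -1441.7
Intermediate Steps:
Q(E) = -115 (Q(E) = -101 - 1*14 = -101 - 14 = -115)
Y = 3980/3 (Y = (1/6)*7960 = 3980/3 ≈ 1326.7)
Q(-113) - Y = -115 - 1*3980/3 = -115 - 3980/3 = -4325/3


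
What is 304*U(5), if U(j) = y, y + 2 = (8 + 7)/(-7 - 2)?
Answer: -3344/3 ≈ -1114.7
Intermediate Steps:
y = -11/3 (y = -2 + (8 + 7)/(-7 - 2) = -2 + 15/(-9) = -2 + 15*(-⅑) = -2 - 5/3 = -11/3 ≈ -3.6667)
U(j) = -11/3
304*U(5) = 304*(-11/3) = -3344/3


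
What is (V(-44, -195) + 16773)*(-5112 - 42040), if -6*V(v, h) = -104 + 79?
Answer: -2373230888/3 ≈ -7.9108e+8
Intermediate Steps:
V(v, h) = 25/6 (V(v, h) = -(-104 + 79)/6 = -1/6*(-25) = 25/6)
(V(-44, -195) + 16773)*(-5112 - 42040) = (25/6 + 16773)*(-5112 - 42040) = (100663/6)*(-47152) = -2373230888/3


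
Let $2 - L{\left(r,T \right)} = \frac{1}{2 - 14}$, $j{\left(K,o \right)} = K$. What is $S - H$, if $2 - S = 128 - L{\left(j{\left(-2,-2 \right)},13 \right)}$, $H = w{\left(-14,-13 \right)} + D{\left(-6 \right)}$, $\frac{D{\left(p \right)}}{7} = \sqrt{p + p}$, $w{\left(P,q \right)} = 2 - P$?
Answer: $- \frac{1679}{12} - 14 i \sqrt{3} \approx -139.92 - 24.249 i$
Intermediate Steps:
$L{\left(r,T \right)} = \frac{25}{12}$ ($L{\left(r,T \right)} = 2 - \frac{1}{2 - 14} = 2 - \frac{1}{-12} = 2 - - \frac{1}{12} = 2 + \frac{1}{12} = \frac{25}{12}$)
$D{\left(p \right)} = 7 \sqrt{2} \sqrt{p}$ ($D{\left(p \right)} = 7 \sqrt{p + p} = 7 \sqrt{2 p} = 7 \sqrt{2} \sqrt{p}$)
$H = 16 + 14 i \sqrt{3}$ ($H = \left(2 - -14\right) + 7 \sqrt{2} \sqrt{-6} = \left(2 + 14\right) + 7 \sqrt{2} i \sqrt{6} = 16 + 14 i \sqrt{3} \approx 16.0 + 24.249 i$)
$S = - \frac{1487}{12}$ ($S = 2 - \left(128 - \frac{25}{12}\right) = 2 - \frac{1511}{12} = - \frac{1487}{12} \approx -123.92$)
$S - H = - \frac{1487}{12} - \left(16 + 14 i \sqrt{3}\right) = - \frac{1679}{12} - 14 i \sqrt{3}$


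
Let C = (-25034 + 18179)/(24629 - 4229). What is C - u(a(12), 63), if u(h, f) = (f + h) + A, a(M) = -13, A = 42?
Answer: -125577/1360 ≈ -92.336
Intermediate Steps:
u(h, f) = 42 + f + h (u(h, f) = (f + h) + 42 = 42 + f + h)
C = -457/1360 (C = -6855/20400 = -6855*1/20400 = -457/1360 ≈ -0.33603)
C - u(a(12), 63) = -457/1360 - (42 + 63 - 13) = -457/1360 - 1*92 = -457/1360 - 92 = -125577/1360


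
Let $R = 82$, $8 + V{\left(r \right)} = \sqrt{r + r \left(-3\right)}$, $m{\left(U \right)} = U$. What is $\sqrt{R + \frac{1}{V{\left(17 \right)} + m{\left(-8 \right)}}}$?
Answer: $\sqrt{\frac{1311 - 82 i \sqrt{34}}{16 - i \sqrt{34}}} \approx 9.0523 - 0.0011 i$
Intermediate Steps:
$V{\left(r \right)} = -8 + \sqrt{2} \sqrt{- r}$ ($V{\left(r \right)} = -8 + \sqrt{r + r \left(-3\right)} = -8 + \sqrt{r - 3 r} = -8 + \sqrt{- 2 r} = -8 + \sqrt{2} \sqrt{- r}$)
$\sqrt{R + \frac{1}{V{\left(17 \right)} + m{\left(-8 \right)}}} = \sqrt{82 + \frac{1}{\left(-8 + \sqrt{2} \sqrt{\left(-1\right) 17}\right) - 8}} = \sqrt{82 + \frac{1}{\left(-8 + \sqrt{2} \sqrt{-17}\right) - 8}} = \sqrt{82 + \frac{1}{\left(-8 + \sqrt{2} i \sqrt{17}\right) - 8}} = \sqrt{82 + \frac{1}{\left(-8 + i \sqrt{34}\right) - 8}} = \sqrt{82 + \frac{1}{-16 + i \sqrt{34}}}$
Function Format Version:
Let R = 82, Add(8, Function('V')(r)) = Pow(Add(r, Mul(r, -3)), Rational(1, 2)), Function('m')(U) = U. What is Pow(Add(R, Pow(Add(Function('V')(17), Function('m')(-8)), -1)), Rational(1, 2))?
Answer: Pow(Mul(Pow(Add(16, Mul(-1, I, Pow(34, Rational(1, 2)))), -1), Add(1311, Mul(-82, I, Pow(34, Rational(1, 2))))), Rational(1, 2)) ≈ Add(9.0523, Mul(-0.0011, I))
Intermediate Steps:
Function('V')(r) = Add(-8, Mul(Pow(2, Rational(1, 2)), Pow(Mul(-1, r), Rational(1, 2)))) (Function('V')(r) = Add(-8, Pow(Add(r, Mul(r, -3)), Rational(1, 2))) = Add(-8, Pow(Add(r, Mul(-3, r)), Rational(1, 2))) = Add(-8, Pow(Mul(-2, r), Rational(1, 2))) = Add(-8, Mul(Pow(2, Rational(1, 2)), Pow(Mul(-1, r), Rational(1, 2)))))
Pow(Add(R, Pow(Add(Function('V')(17), Function('m')(-8)), -1)), Rational(1, 2)) = Pow(Add(82, Pow(Add(Add(-8, Mul(Pow(2, Rational(1, 2)), Pow(Mul(-1, 17), Rational(1, 2)))), -8), -1)), Rational(1, 2)) = Pow(Add(82, Pow(Add(Add(-8, Mul(Pow(2, Rational(1, 2)), Pow(-17, Rational(1, 2)))), -8), -1)), Rational(1, 2)) = Pow(Add(82, Pow(Add(Add(-8, Mul(Pow(2, Rational(1, 2)), Mul(I, Pow(17, Rational(1, 2))))), -8), -1)), Rational(1, 2)) = Pow(Add(82, Pow(Add(Add(-8, Mul(I, Pow(34, Rational(1, 2)))), -8), -1)), Rational(1, 2)) = Pow(Add(82, Pow(Add(-16, Mul(I, Pow(34, Rational(1, 2)))), -1)), Rational(1, 2))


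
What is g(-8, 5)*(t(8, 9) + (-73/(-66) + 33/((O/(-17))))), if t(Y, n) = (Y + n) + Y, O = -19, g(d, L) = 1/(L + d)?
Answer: -69763/3762 ≈ -18.544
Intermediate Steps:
t(Y, n) = n + 2*Y
g(-8, 5)*(t(8, 9) + (-73/(-66) + 33/((O/(-17))))) = ((9 + 2*8) + (-73/(-66) + 33/((-19/(-17)))))/(5 - 8) = ((9 + 16) + (-73*(-1/66) + 33/((-19*(-1/17)))))/(-3) = -(25 + (73/66 + 33/(19/17)))/3 = -(25 + (73/66 + 33*(17/19)))/3 = -(25 + (73/66 + 561/19))/3 = -(25 + 38413/1254)/3 = -⅓*69763/1254 = -69763/3762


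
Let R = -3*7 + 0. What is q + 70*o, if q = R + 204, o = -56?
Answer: -3737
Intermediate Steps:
R = -21 (R = -21 + 0 = -21)
q = 183 (q = -21 + 204 = 183)
q + 70*o = 183 + 70*(-56) = 183 - 3920 = -3737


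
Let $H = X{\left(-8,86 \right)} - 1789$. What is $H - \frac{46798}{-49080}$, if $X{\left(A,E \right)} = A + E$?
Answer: $- \frac{41964541}{24540} \approx -1710.0$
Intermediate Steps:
$H = -1711$ ($H = \left(-8 + 86\right) - 1789 = 78 - 1789 = -1711$)
$H - \frac{46798}{-49080} = -1711 - \frac{46798}{-49080} = -1711 - 46798 \left(- \frac{1}{49080}\right) = -1711 - - \frac{23399}{24540} = -1711 + \frac{23399}{24540} = - \frac{41964541}{24540}$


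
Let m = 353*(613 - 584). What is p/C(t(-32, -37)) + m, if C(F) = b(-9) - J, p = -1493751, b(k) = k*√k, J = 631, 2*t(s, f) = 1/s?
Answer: 5025993811/398890 - 40331277*I/398890 ≈ 12600.0 - 101.11*I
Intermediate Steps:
t(s, f) = 1/(2*s)
b(k) = k^(3/2)
m = 10237 (m = 353*29 = 10237)
C(F) = -631 - 27*I (C(F) = (-9)^(3/2) - 1*631 = -27*I - 631 = -631 - 27*I)
p/C(t(-32, -37)) + m = -1493751*(-631 + 27*I)/398890 + 10237 = 10237 - 1493751*(-631 + 27*I)/398890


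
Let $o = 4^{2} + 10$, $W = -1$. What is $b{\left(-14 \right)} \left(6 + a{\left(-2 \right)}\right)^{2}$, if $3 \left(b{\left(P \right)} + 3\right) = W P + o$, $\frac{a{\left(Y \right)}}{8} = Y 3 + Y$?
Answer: $\frac{104284}{3} \approx 34761.0$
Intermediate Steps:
$a{\left(Y \right)} = 32 Y$ ($a{\left(Y \right)} = 8 \left(Y 3 + Y\right) = 8 \left(3 Y + Y\right) = 8 \cdot 4 Y = 32 Y$)
$o = 26$ ($o = 16 + 10 = 26$)
$b{\left(P \right)} = \frac{17}{3} - \frac{P}{3}$ ($b{\left(P \right)} = -3 + \frac{- P + 26}{3} = -3 + \frac{26 - P}{3} = -3 - \left(- \frac{26}{3} + \frac{P}{3}\right) = \frac{17}{3} - \frac{P}{3}$)
$b{\left(-14 \right)} \left(6 + a{\left(-2 \right)}\right)^{2} = \left(\frac{17}{3} - - \frac{14}{3}\right) \left(6 + 32 \left(-2\right)\right)^{2} = \left(\frac{17}{3} + \frac{14}{3}\right) \left(6 - 64\right)^{2} = \frac{31 \left(-58\right)^{2}}{3} = \frac{31}{3} \cdot 3364 = \frac{104284}{3}$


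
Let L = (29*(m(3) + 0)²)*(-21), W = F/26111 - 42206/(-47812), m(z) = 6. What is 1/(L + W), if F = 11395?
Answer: -624209566/13684347095681 ≈ -4.5615e-5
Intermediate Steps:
W = 823429303/624209566 (W = 11395/26111 - 42206/(-47812) = 11395*(1/26111) - 42206*(-1/47812) = 11395/26111 + 21103/23906 = 823429303/624209566 ≈ 1.3192)
L = -21924 (L = (29*(6 + 0)²)*(-21) = (29*6²)*(-21) = (29*36)*(-21) = 1044*(-21) = -21924)
1/(L + W) = 1/(-21924 + 823429303/624209566) = 1/(-13684347095681/624209566) = -624209566/13684347095681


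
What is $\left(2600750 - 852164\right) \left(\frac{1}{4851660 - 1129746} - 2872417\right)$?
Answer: $- \frac{445093783657821721}{88617} \approx -5.0227 \cdot 10^{12}$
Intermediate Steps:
$\left(2600750 - 852164\right) \left(\frac{1}{4851660 - 1129746} - 2872417\right) = 1748586 \left(\frac{1}{3721914} - 2872417\right) = 1748586 \left(- \frac{10690889046137}{3721914}\right) = - \frac{445093783657821721}{88617}$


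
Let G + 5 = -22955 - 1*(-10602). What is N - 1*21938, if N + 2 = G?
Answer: -34298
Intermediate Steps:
G = -12358 (G = -5 + (-22955 - 1*(-10602)) = -5 + (-22955 + 10602) = -5 - 12353 = -12358)
N = -12360 (N = -2 - 12358 = -12360)
N - 1*21938 = -12360 - 1*21938 = -12360 - 21938 = -34298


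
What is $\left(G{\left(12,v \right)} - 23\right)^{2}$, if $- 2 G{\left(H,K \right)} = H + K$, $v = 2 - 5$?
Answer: $\frac{3025}{4} \approx 756.25$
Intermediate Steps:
$v = -3$ ($v = 2 - 5 = -3$)
$G{\left(H,K \right)} = - \frac{H}{2} - \frac{K}{2}$ ($G{\left(H,K \right)} = - \frac{H + K}{2} = - \frac{H}{2} - \frac{K}{2}$)
$\left(G{\left(12,v \right)} - 23\right)^{2} = \left(\left(\left(- \frac{1}{2}\right) 12 - - \frac{3}{2}\right) - 23\right)^{2} = \left(\left(-6 + \frac{3}{2}\right) - 23\right)^{2} = \left(- \frac{9}{2} - 23\right)^{2} = \left(- \frac{55}{2}\right)^{2} = \frac{3025}{4}$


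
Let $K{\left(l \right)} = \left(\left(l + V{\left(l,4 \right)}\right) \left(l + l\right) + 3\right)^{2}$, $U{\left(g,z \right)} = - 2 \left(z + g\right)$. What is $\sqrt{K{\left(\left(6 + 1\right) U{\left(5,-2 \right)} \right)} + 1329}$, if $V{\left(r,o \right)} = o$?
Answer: $\sqrt{10209354} \approx 3195.2$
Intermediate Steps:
$U{\left(g,z \right)} = - 2 g - 2 z$ ($U{\left(g,z \right)} = - 2 \left(g + z\right) = - 2 g - 2 z$)
$K{\left(l \right)} = \left(3 + 2 l \left(4 + l\right)\right)^{2}$ ($K{\left(l \right)} = \left(\left(l + 4\right) \left(l + l\right) + 3\right)^{2} = \left(\left(4 + l\right) 2 l + 3\right)^{2} = \left(2 l \left(4 + l\right) + 3\right)^{2} = \left(3 + 2 l \left(4 + l\right)\right)^{2}$)
$\sqrt{K{\left(\left(6 + 1\right) U{\left(5,-2 \right)} \right)} + 1329} = \sqrt{\left(3 + 2 \left(\left(6 + 1\right) \left(\left(-2\right) 5 - -4\right)\right)^{2} + 8 \left(6 + 1\right) \left(\left(-2\right) 5 - -4\right)\right)^{2} + 1329} = \sqrt{\left(3 + 2 \left(7 \left(-10 + 4\right)\right)^{2} + 8 \cdot 7 \left(-10 + 4\right)\right)^{2} + 1329} = \sqrt{\left(3 + 2 \left(7 \left(-6\right)\right)^{2} + 8 \cdot 7 \left(-6\right)\right)^{2} + 1329} = \sqrt{\left(3 + 2 \left(-42\right)^{2} + 8 \left(-42\right)\right)^{2} + 1329} = \sqrt{\left(3 + 2 \cdot 1764 - 336\right)^{2} + 1329} = \sqrt{\left(3 + 3528 - 336\right)^{2} + 1329} = \sqrt{3195^{2} + 1329} = \sqrt{10208025 + 1329} = \sqrt{10209354}$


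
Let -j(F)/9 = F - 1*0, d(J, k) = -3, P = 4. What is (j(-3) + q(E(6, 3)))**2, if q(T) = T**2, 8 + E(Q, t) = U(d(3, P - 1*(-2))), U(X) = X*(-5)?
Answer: 5776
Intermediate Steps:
U(X) = -5*X
E(Q, t) = 7 (E(Q, t) = -8 - 5*(-3) = -8 + 15 = 7)
j(F) = -9*F (j(F) = -9*(F - 1*0) = -9*(F + 0) = -9*F)
(j(-3) + q(E(6, 3)))**2 = (-9*(-3) + 7**2)**2 = (27 + 49)**2 = 76**2 = 5776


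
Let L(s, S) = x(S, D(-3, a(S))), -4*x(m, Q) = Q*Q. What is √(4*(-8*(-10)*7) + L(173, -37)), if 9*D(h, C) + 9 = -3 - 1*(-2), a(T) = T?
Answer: √181415/9 ≈ 47.325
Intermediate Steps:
D(h, C) = -10/9 (D(h, C) = -1 + (-3 - 1*(-2))/9 = -1 + (-3 + 2)/9 = -1 + (⅑)*(-1) = -1 - ⅑ = -10/9)
x(m, Q) = -Q²/4 (x(m, Q) = -Q*Q/4 = -Q²/4)
L(s, S) = -25/81 (L(s, S) = -(-10/9)²/4 = -¼*100/81 = -25/81)
√(4*(-8*(-10)*7) + L(173, -37)) = √(4*(-8*(-10)*7) - 25/81) = √(4*(80*7) - 25/81) = √(4*560 - 25/81) = √(2240 - 25/81) = √(181415/81) = √181415/9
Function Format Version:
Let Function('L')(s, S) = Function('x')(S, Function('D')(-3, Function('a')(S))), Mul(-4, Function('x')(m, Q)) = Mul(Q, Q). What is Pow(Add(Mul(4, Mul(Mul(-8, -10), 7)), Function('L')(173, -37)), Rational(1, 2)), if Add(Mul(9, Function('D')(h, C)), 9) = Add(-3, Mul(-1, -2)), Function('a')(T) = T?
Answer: Mul(Rational(1, 9), Pow(181415, Rational(1, 2))) ≈ 47.325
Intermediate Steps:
Function('D')(h, C) = Rational(-10, 9) (Function('D')(h, C) = Add(-1, Mul(Rational(1, 9), Add(-3, Mul(-1, -2)))) = Add(-1, Mul(Rational(1, 9), Add(-3, 2))) = Add(-1, Mul(Rational(1, 9), -1)) = Add(-1, Rational(-1, 9)) = Rational(-10, 9))
Function('x')(m, Q) = Mul(Rational(-1, 4), Pow(Q, 2)) (Function('x')(m, Q) = Mul(Rational(-1, 4), Mul(Q, Q)) = Mul(Rational(-1, 4), Pow(Q, 2)))
Function('L')(s, S) = Rational(-25, 81) (Function('L')(s, S) = Mul(Rational(-1, 4), Pow(Rational(-10, 9), 2)) = Mul(Rational(-1, 4), Rational(100, 81)) = Rational(-25, 81))
Pow(Add(Mul(4, Mul(Mul(-8, -10), 7)), Function('L')(173, -37)), Rational(1, 2)) = Pow(Add(Mul(4, Mul(Mul(-8, -10), 7)), Rational(-25, 81)), Rational(1, 2)) = Pow(Add(Mul(4, Mul(80, 7)), Rational(-25, 81)), Rational(1, 2)) = Pow(Add(Mul(4, 560), Rational(-25, 81)), Rational(1, 2)) = Pow(Add(2240, Rational(-25, 81)), Rational(1, 2)) = Pow(Rational(181415, 81), Rational(1, 2)) = Mul(Rational(1, 9), Pow(181415, Rational(1, 2)))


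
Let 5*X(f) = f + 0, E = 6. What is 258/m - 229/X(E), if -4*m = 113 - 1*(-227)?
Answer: -98873/510 ≈ -193.87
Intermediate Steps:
X(f) = f/5 (X(f) = (f + 0)/5 = f/5)
m = -85 (m = -(113 - 1*(-227))/4 = -(113 + 227)/4 = -¼*340 = -85)
258/m - 229/X(E) = 258/(-85) - 229/((⅕)*6) = 258*(-1/85) - 229/6/5 = -258/85 - 229*⅚ = -258/85 - 1145/6 = -98873/510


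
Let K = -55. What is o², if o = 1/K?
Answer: 1/3025 ≈ 0.00033058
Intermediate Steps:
o = -1/55 (o = 1/(-55) = -1/55 ≈ -0.018182)
o² = (-1/55)² = 1/3025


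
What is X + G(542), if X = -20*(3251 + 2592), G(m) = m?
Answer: -116318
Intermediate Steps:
X = -116860 (X = -20*5843 = -116860)
X + G(542) = -116860 + 542 = -116318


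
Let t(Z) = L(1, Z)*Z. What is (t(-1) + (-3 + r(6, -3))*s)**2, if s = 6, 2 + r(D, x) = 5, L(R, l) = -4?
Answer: 16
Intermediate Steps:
r(D, x) = 3 (r(D, x) = -2 + 5 = 3)
t(Z) = -4*Z
(t(-1) + (-3 + r(6, -3))*s)**2 = (-4*(-1) + (-3 + 3)*6)**2 = (4 + 0*6)**2 = (4 + 0)**2 = 4**2 = 16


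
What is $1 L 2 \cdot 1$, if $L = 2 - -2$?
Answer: $8$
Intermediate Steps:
$L = 4$ ($L = 2 + 2 = 4$)
$1 L 2 \cdot 1 = 1 \cdot 4 \cdot 2 \cdot 1 = 4 \cdot 2 = 8$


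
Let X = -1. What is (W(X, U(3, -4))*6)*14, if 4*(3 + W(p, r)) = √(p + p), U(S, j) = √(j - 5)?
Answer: -252 + 21*I*√2 ≈ -252.0 + 29.698*I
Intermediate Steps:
U(S, j) = √(-5 + j)
W(p, r) = -3 + √2*√p/4 (W(p, r) = -3 + √(p + p)/4 = -3 + √(2*p)/4 = -3 + (√2*√p)/4 = -3 + √2*√p/4)
(W(X, U(3, -4))*6)*14 = ((-3 + √2*√(-1)/4)*6)*14 = ((-3 + √2*I/4)*6)*14 = ((-3 + I*√2/4)*6)*14 = (-18 + 3*I*√2/2)*14 = -252 + 21*I*√2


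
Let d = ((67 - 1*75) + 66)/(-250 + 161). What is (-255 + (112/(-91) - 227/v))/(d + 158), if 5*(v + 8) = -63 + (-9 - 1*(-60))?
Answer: -361607/242736 ≈ -1.4897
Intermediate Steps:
v = -52/5 (v = -8 + (-63 + (-9 - 1*(-60)))/5 = -8 + (-63 + (-9 + 60))/5 = -8 + (-63 + 51)/5 = -8 + (⅕)*(-12) = -8 - 12/5 = -52/5 ≈ -10.400)
d = -58/89 (d = ((67 - 75) + 66)/(-89) = (-8 + 66)*(-1/89) = 58*(-1/89) = -58/89 ≈ -0.65169)
(-255 + (112/(-91) - 227/v))/(d + 158) = (-255 + (112/(-91) - 227/(-52/5)))/(-58/89 + 158) = (-255 + (112*(-1/91) - 227*(-5/52)))/(14004/89) = (-255 + (-16/13 + 1135/52))*(89/14004) = (-255 + 1071/52)*(89/14004) = -12189/52*89/14004 = -361607/242736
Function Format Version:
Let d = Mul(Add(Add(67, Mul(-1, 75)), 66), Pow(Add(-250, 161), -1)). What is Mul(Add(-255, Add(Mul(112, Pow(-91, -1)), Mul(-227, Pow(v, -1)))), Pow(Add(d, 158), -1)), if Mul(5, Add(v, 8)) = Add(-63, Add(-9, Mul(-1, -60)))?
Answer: Rational(-361607, 242736) ≈ -1.4897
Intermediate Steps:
v = Rational(-52, 5) (v = Add(-8, Mul(Rational(1, 5), Add(-63, Add(-9, Mul(-1, -60))))) = Add(-8, Mul(Rational(1, 5), Add(-63, Add(-9, 60)))) = Add(-8, Mul(Rational(1, 5), Add(-63, 51))) = Add(-8, Mul(Rational(1, 5), -12)) = Add(-8, Rational(-12, 5)) = Rational(-52, 5) ≈ -10.400)
d = Rational(-58, 89) (d = Mul(Add(Add(67, -75), 66), Pow(-89, -1)) = Mul(Add(-8, 66), Rational(-1, 89)) = Mul(58, Rational(-1, 89)) = Rational(-58, 89) ≈ -0.65169)
Mul(Add(-255, Add(Mul(112, Pow(-91, -1)), Mul(-227, Pow(v, -1)))), Pow(Add(d, 158), -1)) = Mul(Add(-255, Add(Mul(112, Pow(-91, -1)), Mul(-227, Pow(Rational(-52, 5), -1)))), Pow(Add(Rational(-58, 89), 158), -1)) = Mul(Add(-255, Add(Mul(112, Rational(-1, 91)), Mul(-227, Rational(-5, 52)))), Pow(Rational(14004, 89), -1)) = Mul(Add(-255, Add(Rational(-16, 13), Rational(1135, 52))), Rational(89, 14004)) = Mul(Add(-255, Rational(1071, 52)), Rational(89, 14004)) = Mul(Rational(-12189, 52), Rational(89, 14004)) = Rational(-361607, 242736)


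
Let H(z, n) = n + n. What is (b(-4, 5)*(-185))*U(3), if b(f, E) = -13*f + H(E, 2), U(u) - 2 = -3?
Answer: 10360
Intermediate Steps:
H(z, n) = 2*n
U(u) = -1 (U(u) = 2 - 3 = -1)
b(f, E) = 4 - 13*f (b(f, E) = -13*f + 2*2 = -13*f + 4 = 4 - 13*f)
(b(-4, 5)*(-185))*U(3) = ((4 - 13*(-4))*(-185))*(-1) = ((4 + 52)*(-185))*(-1) = (56*(-185))*(-1) = -10360*(-1) = 10360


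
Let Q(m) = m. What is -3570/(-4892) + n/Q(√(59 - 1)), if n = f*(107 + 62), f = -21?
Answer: 1785/2446 - 3549*√58/58 ≈ -465.28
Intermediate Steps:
n = -3549 (n = -21*(107 + 62) = -21*169 = -3549)
-3570/(-4892) + n/Q(√(59 - 1)) = -3570/(-4892) - 3549/√(59 - 1) = -3570*(-1/4892) - 3549*√58/58 = 1785/2446 - 3549*√58/58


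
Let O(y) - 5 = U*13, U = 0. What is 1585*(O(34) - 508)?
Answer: -797255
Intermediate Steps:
O(y) = 5 (O(y) = 5 + 0*13 = 5 + 0 = 5)
1585*(O(34) - 508) = 1585*(5 - 508) = 1585*(-503) = -797255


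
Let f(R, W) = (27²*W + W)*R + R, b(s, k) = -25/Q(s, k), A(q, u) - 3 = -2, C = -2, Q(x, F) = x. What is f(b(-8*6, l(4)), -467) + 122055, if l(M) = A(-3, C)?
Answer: -2664085/48 ≈ -55502.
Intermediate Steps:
A(q, u) = 1 (A(q, u) = 3 - 2 = 1)
l(M) = 1
b(s, k) = -25/s
f(R, W) = R + 730*R*W (f(R, W) = (729*W + W)*R + R = (730*W)*R + R = 730*R*W + R = R + 730*R*W)
f(b(-8*6, l(4)), -467) + 122055 = (-25/((-8*6)))*(1 + 730*(-467)) + 122055 = (-25/(-48))*(1 - 340910) + 122055 = -25*(-1/48)*(-340909) + 122055 = (25/48)*(-340909) + 122055 = -8522725/48 + 122055 = -2664085/48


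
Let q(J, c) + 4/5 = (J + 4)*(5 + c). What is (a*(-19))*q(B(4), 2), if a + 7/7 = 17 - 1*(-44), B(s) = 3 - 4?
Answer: -23028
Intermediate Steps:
B(s) = -1
q(J, c) = -⅘ + (4 + J)*(5 + c) (q(J, c) = -⅘ + (J + 4)*(5 + c) = -⅘ + (4 + J)*(5 + c))
a = 60 (a = -1 + (17 - 1*(-44)) = -1 + (17 + 44) = -1 + 61 = 60)
(a*(-19))*q(B(4), 2) = (60*(-19))*(96/5 + 4*2 + 5*(-1) - 1*2) = -1140*(96/5 + 8 - 5 - 2) = -1140*101/5 = -23028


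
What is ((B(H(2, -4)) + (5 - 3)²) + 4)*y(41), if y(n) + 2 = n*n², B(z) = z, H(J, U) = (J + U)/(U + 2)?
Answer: 620271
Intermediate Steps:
H(J, U) = (J + U)/(2 + U)
y(n) = -2 + n³ (y(n) = -2 + n*n² = -2 + n³)
((B(H(2, -4)) + (5 - 3)²) + 4)*y(41) = (((2 - 4)/(2 - 4) + (5 - 3)²) + 4)*(-2 + 41³) = ((-2/(-2) + 2²) + 4)*(-2 + 68921) = ((-½*(-2) + 4) + 4)*68919 = ((1 + 4) + 4)*68919 = (5 + 4)*68919 = 9*68919 = 620271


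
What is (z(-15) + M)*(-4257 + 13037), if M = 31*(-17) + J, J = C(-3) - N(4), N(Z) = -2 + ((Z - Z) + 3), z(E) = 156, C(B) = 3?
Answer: -3239820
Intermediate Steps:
N(Z) = 1 (N(Z) = -2 + (0 + 3) = -2 + 3 = 1)
J = 2 (J = 3 - 1*1 = 3 - 1 = 2)
M = -525 (M = 31*(-17) + 2 = -527 + 2 = -525)
(z(-15) + M)*(-4257 + 13037) = (156 - 525)*(-4257 + 13037) = -369*8780 = -3239820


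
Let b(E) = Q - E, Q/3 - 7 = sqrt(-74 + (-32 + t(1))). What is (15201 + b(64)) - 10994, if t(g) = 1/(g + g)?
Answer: 4164 + 3*I*sqrt(422)/2 ≈ 4164.0 + 30.814*I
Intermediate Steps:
t(g) = 1/(2*g)
Q = 21 + 3*I*sqrt(422)/2 (Q = 21 + 3*sqrt(-74 + (-32 + (1/2)/1)) = 21 + 3*sqrt(-74 + (-32 + (1/2)*1)) = 21 + 3*sqrt(-74 + (-32 + 1/2)) = 21 + 3*sqrt(-74 - 63/2) = 21 + 3*sqrt(-211/2) = 21 + 3*(I*sqrt(422)/2) = 21 + 3*I*sqrt(422)/2 ≈ 21.0 + 30.814*I)
b(E) = 21 - E + 3*I*sqrt(422)/2 (b(E) = (21 + 3*I*sqrt(422)/2) - E = 21 - E + 3*I*sqrt(422)/2)
(15201 + b(64)) - 10994 = (15201 + (21 - 1*64 + 3*I*sqrt(422)/2)) - 10994 = (15201 + (21 - 64 + 3*I*sqrt(422)/2)) - 10994 = (15201 + (-43 + 3*I*sqrt(422)/2)) - 10994 = (15158 + 3*I*sqrt(422)/2) - 10994 = 4164 + 3*I*sqrt(422)/2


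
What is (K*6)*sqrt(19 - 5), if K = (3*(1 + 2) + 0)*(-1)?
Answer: -54*sqrt(14) ≈ -202.05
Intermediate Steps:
K = -9 (K = (3*3 + 0)*(-1) = (9 + 0)*(-1) = 9*(-1) = -9)
(K*6)*sqrt(19 - 5) = (-9*6)*sqrt(19 - 5) = -54*sqrt(14)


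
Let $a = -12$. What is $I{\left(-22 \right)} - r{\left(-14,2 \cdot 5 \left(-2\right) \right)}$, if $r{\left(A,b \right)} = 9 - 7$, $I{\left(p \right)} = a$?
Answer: $-14$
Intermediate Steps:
$I{\left(p \right)} = -12$
$r{\left(A,b \right)} = 2$ ($r{\left(A,b \right)} = 9 - 7 = 2$)
$I{\left(-22 \right)} - r{\left(-14,2 \cdot 5 \left(-2\right) \right)} = -12 - 2 = -14$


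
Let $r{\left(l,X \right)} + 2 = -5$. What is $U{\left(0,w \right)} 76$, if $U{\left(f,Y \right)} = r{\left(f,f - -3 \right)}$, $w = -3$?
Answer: $-532$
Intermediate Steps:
$r{\left(l,X \right)} = -7$ ($r{\left(l,X \right)} = -2 - 5 = -7$)
$U{\left(f,Y \right)} = -7$
$U{\left(0,w \right)} 76 = \left(-7\right) 76 = -532$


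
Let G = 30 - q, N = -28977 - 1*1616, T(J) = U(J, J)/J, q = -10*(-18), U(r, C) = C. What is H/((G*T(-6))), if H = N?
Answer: 30593/150 ≈ 203.95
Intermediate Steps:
q = 180
T(J) = 1 (T(J) = J/J = 1)
N = -30593 (N = -28977 - 1616 = -30593)
H = -30593
G = -150 (G = 30 - 1*180 = 30 - 180 = -150)
H/((G*T(-6))) = -30593/((-150*1)) = -30593/(-150) = -30593*(-1/150) = 30593/150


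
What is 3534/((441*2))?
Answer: 589/147 ≈ 4.0068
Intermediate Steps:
3534/((441*2)) = 3534/882 = 3534*(1/882) = 589/147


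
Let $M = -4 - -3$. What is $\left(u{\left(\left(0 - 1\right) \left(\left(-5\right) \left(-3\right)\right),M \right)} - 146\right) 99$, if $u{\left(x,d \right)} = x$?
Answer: $-15939$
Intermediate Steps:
$M = -1$ ($M = -4 + 3 = -1$)
$\left(u{\left(\left(0 - 1\right) \left(\left(-5\right) \left(-3\right)\right),M \right)} - 146\right) 99 = \left(\left(0 - 1\right) \left(\left(-5\right) \left(-3\right)\right) - 146\right) 99 = \left(\left(-1\right) 15 - 146\right) 99 = \left(-15 - 146\right) 99 = \left(-161\right) 99 = -15939$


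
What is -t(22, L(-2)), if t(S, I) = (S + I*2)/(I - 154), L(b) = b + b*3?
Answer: 1/27 ≈ 0.037037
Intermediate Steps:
L(b) = 4*b (L(b) = b + 3*b = 4*b)
t(S, I) = (S + 2*I)/(-154 + I)
-t(22, L(-2)) = -(22 + 2*(4*(-2)))/(-154 + 4*(-2)) = -(22 + 2*(-8))/(-154 - 8) = -(22 - 16)/(-162) = -(-1)*6/162 = -1*(-1/27) = 1/27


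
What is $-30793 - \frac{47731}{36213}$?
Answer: $- \frac{1115154640}{36213} \approx -30794.0$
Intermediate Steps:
$-30793 - \frac{47731}{36213} = - \frac{1115154640}{36213}$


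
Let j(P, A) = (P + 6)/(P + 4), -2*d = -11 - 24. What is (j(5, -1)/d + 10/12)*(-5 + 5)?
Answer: 0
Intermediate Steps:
d = 35/2 (d = -(-11 - 24)/2 = -½*(-35) = 35/2 ≈ 17.500)
j(P, A) = (6 + P)/(4 + P)
(j(5, -1)/d + 10/12)*(-5 + 5) = (((6 + 5)/(4 + 5))/(35/2) + 10/12)*(-5 + 5) = ((11/9)*(2/35) + 10*(1/12))*0 = (((⅑)*11)*(2/35) + ⅚)*0 = ((11/9)*(2/35) + ⅚)*0 = (22/315 + ⅚)*0 = (569/630)*0 = 0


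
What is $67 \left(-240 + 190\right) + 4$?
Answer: $-3346$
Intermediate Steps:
$67 \left(-240 + 190\right) + 4 = 67 \left(-50\right) + 4 = -3350 + 4 = -3346$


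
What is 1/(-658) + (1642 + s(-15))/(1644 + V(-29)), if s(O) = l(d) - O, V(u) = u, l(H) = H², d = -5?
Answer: 1105141/1062670 ≈ 1.0400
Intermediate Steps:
s(O) = 25 - O (s(O) = (-5)² - O = 25 - O)
1/(-658) + (1642 + s(-15))/(1644 + V(-29)) = 1/(-658) + (1642 + (25 - 1*(-15)))/(1644 - 29) = -1/658 + (1642 + (25 + 15))/1615 = -1/658 + (1642 + 40)*(1/1615) = -1/658 + 1682*(1/1615) = -1/658 + 1682/1615 = 1105141/1062670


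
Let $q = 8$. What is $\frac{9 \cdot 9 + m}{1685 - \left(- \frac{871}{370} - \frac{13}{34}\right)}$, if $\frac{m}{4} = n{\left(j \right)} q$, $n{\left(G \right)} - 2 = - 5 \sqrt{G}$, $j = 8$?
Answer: $\frac{456025}{5307931} - \frac{1006400 \sqrt{2}}{5307931} \approx -0.18223$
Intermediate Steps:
$n{\left(G \right)} = 2 - 5 \sqrt{G}$
$m = 64 - 320 \sqrt{2}$ ($m = 4 \left(2 - 5 \sqrt{8}\right) 8 = 4 \left(2 - 5 \cdot 2 \sqrt{2}\right) 8 = 4 \left(2 - 10 \sqrt{2}\right) 8 = 4 \left(16 - 80 \sqrt{2}\right) = 64 - 320 \sqrt{2} \approx -388.55$)
$\frac{9 \cdot 9 + m}{1685 - \left(- \frac{871}{370} - \frac{13}{34}\right)} = \frac{9 \cdot 9 + \left(64 - 320 \sqrt{2}\right)}{1685 - \left(- \frac{871}{370} - \frac{13}{34}\right)} = \frac{81 + \left(64 - 320 \sqrt{2}\right)}{1685 - - \frac{8606}{3145}} = \frac{145 - 320 \sqrt{2}}{1685 + \left(\frac{13}{34} + \frac{871}{370}\right)} = \frac{145 - 320 \sqrt{2}}{1685 + \frac{8606}{3145}} = \frac{145 - 320 \sqrt{2}}{\frac{5307931}{3145}} = \left(145 - 320 \sqrt{2}\right) \frac{3145}{5307931} = \frac{456025}{5307931} - \frac{1006400 \sqrt{2}}{5307931}$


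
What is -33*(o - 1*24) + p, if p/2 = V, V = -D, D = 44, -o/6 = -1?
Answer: 506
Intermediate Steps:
o = 6 (o = -6*(-1) = 6)
V = -44 (V = -1*44 = -44)
p = -88 (p = 2*(-44) = -88)
-33*(o - 1*24) + p = -33*(6 - 1*24) - 88 = -33*(6 - 24) - 88 = -33*(-18) - 88 = 594 - 88 = 506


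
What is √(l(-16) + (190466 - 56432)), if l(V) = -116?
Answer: √133918 ≈ 365.95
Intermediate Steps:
√(l(-16) + (190466 - 56432)) = √(-116 + (190466 - 56432)) = √(-116 + 134034) = √133918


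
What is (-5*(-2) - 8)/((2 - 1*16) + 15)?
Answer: 2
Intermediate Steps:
(-5*(-2) - 8)/((2 - 1*16) + 15) = (10 - 8)/((2 - 16) + 15) = 2/(-14 + 15) = 2/1 = 1*2 = 2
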